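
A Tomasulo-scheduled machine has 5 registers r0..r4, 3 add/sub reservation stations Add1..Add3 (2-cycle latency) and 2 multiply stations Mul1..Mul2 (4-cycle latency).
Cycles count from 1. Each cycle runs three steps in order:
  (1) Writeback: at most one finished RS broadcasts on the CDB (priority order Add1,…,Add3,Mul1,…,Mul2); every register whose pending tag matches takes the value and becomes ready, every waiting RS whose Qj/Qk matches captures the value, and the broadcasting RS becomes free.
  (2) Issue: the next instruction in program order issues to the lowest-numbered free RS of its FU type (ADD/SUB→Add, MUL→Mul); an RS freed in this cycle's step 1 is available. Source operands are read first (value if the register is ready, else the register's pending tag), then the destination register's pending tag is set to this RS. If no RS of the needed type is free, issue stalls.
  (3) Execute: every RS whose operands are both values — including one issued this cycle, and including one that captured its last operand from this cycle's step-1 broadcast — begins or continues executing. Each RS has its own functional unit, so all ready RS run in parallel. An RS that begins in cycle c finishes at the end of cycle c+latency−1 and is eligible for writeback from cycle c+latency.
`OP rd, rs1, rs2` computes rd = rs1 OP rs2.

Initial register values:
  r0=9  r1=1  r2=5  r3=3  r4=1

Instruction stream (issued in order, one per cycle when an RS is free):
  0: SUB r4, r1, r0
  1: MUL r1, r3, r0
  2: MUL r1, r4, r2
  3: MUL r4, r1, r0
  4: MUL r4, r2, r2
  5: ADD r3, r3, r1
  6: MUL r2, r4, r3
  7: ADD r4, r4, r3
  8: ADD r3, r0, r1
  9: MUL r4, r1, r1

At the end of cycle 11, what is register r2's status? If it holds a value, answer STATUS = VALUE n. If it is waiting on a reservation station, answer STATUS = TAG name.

STATUS = TAG Mul1

c1: issue SUB r4<-Add1 | r0:9,r1:1,r2:5,r3:3,r4:Add1
c2: issue MUL r1<-Mul1 | r0:9,r1:Mul1,r2:5,r3:3,r4:Add1
c3: CDB Add1=-8; issue MUL r1<-Mul2 | r0:9,r1:Mul2,r2:5,r3:3,r4:-8
c4: stall | r0:9,r1:Mul2,r2:5,r3:3,r4:-8
c5: stall | r0:9,r1:Mul2,r2:5,r3:3,r4:-8
c6: CDB Mul1=27; issue MUL r4<-Mul1 | r0:9,r1:Mul2,r2:5,r3:3,r4:Mul1
c7: CDB Mul2=-40; issue MUL r4<-Mul2 | r0:9,r1:-40,r2:5,r3:3,r4:Mul2
c8: issue ADD r3<-Add1 | r0:9,r1:-40,r2:5,r3:Add1,r4:Mul2
c9: stall | r0:9,r1:-40,r2:5,r3:Add1,r4:Mul2
c10: CDB Add1=-37; stall | r0:9,r1:-40,r2:5,r3:-37,r4:Mul2
c11: CDB Mul1=-360; issue MUL r2<-Mul1 | r0:9,r1:-40,r2:Mul1,r3:-37,r4:Mul2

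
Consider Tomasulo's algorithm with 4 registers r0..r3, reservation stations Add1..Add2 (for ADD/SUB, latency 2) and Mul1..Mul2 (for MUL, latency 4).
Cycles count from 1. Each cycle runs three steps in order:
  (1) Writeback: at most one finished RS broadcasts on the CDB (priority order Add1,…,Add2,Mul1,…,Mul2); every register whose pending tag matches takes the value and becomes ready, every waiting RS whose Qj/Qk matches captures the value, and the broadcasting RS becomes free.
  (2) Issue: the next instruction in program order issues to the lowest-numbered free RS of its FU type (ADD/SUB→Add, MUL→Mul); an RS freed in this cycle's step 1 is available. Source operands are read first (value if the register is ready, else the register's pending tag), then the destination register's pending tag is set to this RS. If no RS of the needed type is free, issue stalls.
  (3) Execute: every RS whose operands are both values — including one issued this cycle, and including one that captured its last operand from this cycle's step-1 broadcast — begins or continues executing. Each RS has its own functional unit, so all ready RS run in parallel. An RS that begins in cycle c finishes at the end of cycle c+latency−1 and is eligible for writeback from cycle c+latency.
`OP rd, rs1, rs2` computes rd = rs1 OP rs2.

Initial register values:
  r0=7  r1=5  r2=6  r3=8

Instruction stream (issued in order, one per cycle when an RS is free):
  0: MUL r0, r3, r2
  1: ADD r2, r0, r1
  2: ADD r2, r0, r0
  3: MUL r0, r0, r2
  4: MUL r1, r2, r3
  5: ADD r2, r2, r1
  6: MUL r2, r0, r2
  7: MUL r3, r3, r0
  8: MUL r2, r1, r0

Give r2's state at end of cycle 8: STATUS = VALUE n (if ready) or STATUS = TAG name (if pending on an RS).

c1: issue MUL r0<-Mul1 | r0:Mul1,r1:5,r2:6,r3:8
c2: issue ADD r2<-Add1 | r0:Mul1,r1:5,r2:Add1,r3:8
c3: issue ADD r2<-Add2 | r0:Mul1,r1:5,r2:Add2,r3:8
c4: issue MUL r0<-Mul2 | r0:Mul2,r1:5,r2:Add2,r3:8
c5: CDB Mul1=48; issue MUL r1<-Mul1 | r0:Mul2,r1:Mul1,r2:Add2,r3:8
c6: stall | r0:Mul2,r1:Mul1,r2:Add2,r3:8
c7: CDB Add1=53; issue ADD r2<-Add1 | r0:Mul2,r1:Mul1,r2:Add1,r3:8
c8: CDB Add2=96; stall | r0:Mul2,r1:Mul1,r2:Add1,r3:8

STATUS = TAG Add1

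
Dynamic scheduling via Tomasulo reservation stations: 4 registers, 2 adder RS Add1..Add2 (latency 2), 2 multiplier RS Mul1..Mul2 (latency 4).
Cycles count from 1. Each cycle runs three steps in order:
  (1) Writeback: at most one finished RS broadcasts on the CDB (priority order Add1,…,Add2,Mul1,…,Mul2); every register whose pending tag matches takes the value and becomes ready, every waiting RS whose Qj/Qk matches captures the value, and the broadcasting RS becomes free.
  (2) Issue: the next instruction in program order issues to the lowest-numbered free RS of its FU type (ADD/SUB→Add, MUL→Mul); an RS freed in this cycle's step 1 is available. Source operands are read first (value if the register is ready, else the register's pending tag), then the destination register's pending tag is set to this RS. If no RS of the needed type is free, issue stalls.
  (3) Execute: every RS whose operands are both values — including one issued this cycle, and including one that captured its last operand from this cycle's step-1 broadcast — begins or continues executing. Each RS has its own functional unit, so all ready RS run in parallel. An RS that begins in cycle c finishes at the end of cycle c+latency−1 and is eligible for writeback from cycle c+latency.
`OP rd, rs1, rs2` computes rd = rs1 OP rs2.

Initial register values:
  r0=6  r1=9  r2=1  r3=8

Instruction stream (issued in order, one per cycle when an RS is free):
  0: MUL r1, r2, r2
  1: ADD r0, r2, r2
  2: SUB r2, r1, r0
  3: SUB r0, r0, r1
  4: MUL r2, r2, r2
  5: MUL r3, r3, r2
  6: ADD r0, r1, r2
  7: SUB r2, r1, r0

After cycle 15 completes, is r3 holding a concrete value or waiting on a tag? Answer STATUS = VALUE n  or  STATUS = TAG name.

STATUS = TAG Mul2

c1: issue MUL r1<-Mul1 | r0:6,r1:Mul1,r2:1,r3:8
c2: issue ADD r0<-Add1 | r0:Add1,r1:Mul1,r2:1,r3:8
c3: issue SUB r2<-Add2 | r0:Add1,r1:Mul1,r2:Add2,r3:8
c4: CDB Add1=2; issue SUB r0<-Add1 | r0:Add1,r1:Mul1,r2:Add2,r3:8
c5: CDB Mul1=1; issue MUL r2<-Mul1 | r0:Add1,r1:1,r2:Mul1,r3:8
c6: issue MUL r3<-Mul2 | r0:Add1,r1:1,r2:Mul1,r3:Mul2
c7: CDB Add1=1; issue ADD r0<-Add1 | r0:Add1,r1:1,r2:Mul1,r3:Mul2
c8: CDB Add2=-1; issue SUB r2<-Add2 | r0:Add1,r1:1,r2:Add2,r3:Mul2
c9: - | r0:Add1,r1:1,r2:Add2,r3:Mul2
c10: - | r0:Add1,r1:1,r2:Add2,r3:Mul2
c11: - | r0:Add1,r1:1,r2:Add2,r3:Mul2
c12: CDB Mul1=1 | r0:Add1,r1:1,r2:Add2,r3:Mul2
c13: - | r0:Add1,r1:1,r2:Add2,r3:Mul2
c14: CDB Add1=2 | r0:2,r1:1,r2:Add2,r3:Mul2
c15: - | r0:2,r1:1,r2:Add2,r3:Mul2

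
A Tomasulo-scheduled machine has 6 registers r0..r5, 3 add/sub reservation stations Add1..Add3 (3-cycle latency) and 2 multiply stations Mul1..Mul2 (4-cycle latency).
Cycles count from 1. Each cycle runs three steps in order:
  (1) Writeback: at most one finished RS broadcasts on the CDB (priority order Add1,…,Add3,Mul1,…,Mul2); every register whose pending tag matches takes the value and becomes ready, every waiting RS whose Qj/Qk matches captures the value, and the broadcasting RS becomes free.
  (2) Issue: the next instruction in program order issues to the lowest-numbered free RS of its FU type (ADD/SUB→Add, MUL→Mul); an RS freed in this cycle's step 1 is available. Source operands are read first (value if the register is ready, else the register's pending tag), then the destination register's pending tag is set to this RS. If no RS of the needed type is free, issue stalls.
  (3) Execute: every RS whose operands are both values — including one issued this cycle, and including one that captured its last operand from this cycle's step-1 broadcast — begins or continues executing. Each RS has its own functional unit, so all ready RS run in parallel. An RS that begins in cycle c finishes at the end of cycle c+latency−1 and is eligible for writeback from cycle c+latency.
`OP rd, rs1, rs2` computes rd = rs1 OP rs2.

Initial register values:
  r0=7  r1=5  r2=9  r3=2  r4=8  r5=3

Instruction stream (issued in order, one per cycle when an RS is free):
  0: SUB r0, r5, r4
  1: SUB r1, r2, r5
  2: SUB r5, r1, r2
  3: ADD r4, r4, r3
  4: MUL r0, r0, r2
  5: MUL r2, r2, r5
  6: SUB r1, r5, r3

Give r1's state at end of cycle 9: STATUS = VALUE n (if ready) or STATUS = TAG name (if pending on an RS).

STATUS = TAG Add1

  c1: issue SUB r0<-Add1  regs: r0:Add1,r1:5,r2:9,r3:2,r4:8,r5:3
  c2: issue SUB r1<-Add2  regs: r0:Add1,r1:Add2,r2:9,r3:2,r4:8,r5:3
  c3: issue SUB r5<-Add3  regs: r0:Add1,r1:Add2,r2:9,r3:2,r4:8,r5:Add3
  c4: CDB Add1=-5; issue ADD r4<-Add1  regs: r0:-5,r1:Add2,r2:9,r3:2,r4:Add1,r5:Add3
  c5: CDB Add2=6; issue MUL r0<-Mul1  regs: r0:Mul1,r1:6,r2:9,r3:2,r4:Add1,r5:Add3
  c6: issue MUL r2<-Mul2  regs: r0:Mul1,r1:6,r2:Mul2,r3:2,r4:Add1,r5:Add3
  c7: CDB Add1=10; issue SUB r1<-Add1  regs: r0:Mul1,r1:Add1,r2:Mul2,r3:2,r4:10,r5:Add3
  c8: CDB Add3=-3  regs: r0:Mul1,r1:Add1,r2:Mul2,r3:2,r4:10,r5:-3
  c9: CDB Mul1=-45  regs: r0:-45,r1:Add1,r2:Mul2,r3:2,r4:10,r5:-3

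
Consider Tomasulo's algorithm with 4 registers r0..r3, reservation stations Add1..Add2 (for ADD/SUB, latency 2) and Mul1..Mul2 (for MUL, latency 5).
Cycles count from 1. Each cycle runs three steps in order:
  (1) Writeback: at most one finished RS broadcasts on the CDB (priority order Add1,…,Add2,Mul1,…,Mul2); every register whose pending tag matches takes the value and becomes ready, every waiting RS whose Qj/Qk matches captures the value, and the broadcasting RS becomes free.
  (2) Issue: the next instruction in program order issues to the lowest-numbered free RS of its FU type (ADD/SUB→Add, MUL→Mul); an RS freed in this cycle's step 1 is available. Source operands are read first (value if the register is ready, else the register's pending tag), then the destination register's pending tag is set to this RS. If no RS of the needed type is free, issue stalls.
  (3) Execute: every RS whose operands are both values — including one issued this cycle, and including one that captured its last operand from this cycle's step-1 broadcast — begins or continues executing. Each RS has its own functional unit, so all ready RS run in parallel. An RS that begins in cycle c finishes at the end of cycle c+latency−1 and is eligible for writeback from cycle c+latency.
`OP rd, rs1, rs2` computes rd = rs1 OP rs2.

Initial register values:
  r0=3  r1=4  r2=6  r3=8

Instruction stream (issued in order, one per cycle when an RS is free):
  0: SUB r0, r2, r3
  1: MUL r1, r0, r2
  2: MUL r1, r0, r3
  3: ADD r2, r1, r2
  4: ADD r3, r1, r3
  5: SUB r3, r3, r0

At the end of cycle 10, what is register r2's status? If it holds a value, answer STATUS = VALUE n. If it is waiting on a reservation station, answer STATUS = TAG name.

STATUS = TAG Add1

cycle 1: issue SUB r0<-Add1 // r0:Add1,r1:4,r2:6,r3:8
cycle 2: issue MUL r1<-Mul1 // r0:Add1,r1:Mul1,r2:6,r3:8
cycle 3: CDB Add1=-2; issue MUL r1<-Mul2 // r0:-2,r1:Mul2,r2:6,r3:8
cycle 4: issue ADD r2<-Add1 // r0:-2,r1:Mul2,r2:Add1,r3:8
cycle 5: issue ADD r3<-Add2 // r0:-2,r1:Mul2,r2:Add1,r3:Add2
cycle 6: stall // r0:-2,r1:Mul2,r2:Add1,r3:Add2
cycle 7: stall // r0:-2,r1:Mul2,r2:Add1,r3:Add2
cycle 8: CDB Mul1=-12; stall // r0:-2,r1:Mul2,r2:Add1,r3:Add2
cycle 9: CDB Mul2=-16; stall // r0:-2,r1:-16,r2:Add1,r3:Add2
cycle 10: stall // r0:-2,r1:-16,r2:Add1,r3:Add2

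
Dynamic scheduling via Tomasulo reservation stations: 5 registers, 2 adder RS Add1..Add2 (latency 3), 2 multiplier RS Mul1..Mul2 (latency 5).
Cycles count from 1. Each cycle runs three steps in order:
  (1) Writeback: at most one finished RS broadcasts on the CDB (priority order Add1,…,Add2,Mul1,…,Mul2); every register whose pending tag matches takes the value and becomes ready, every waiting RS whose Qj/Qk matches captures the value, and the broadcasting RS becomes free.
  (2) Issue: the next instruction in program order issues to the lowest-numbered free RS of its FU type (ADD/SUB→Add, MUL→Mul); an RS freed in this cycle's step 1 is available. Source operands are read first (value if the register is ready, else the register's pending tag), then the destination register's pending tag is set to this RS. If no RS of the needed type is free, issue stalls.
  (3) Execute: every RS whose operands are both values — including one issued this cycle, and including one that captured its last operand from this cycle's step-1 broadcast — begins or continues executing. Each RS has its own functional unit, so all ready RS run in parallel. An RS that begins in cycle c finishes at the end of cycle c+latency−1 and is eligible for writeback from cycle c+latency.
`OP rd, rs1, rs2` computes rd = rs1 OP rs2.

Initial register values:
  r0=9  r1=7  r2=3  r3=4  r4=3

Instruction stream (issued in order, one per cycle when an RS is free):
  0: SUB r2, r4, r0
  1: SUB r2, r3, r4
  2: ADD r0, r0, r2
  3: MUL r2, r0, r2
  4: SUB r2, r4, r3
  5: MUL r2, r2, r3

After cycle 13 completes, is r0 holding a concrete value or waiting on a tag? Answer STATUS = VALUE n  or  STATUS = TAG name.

STATUS = VALUE 10

cycle 1: issue SUB r2<-Add1 // r0:9,r1:7,r2:Add1,r3:4,r4:3
cycle 2: issue SUB r2<-Add2 // r0:9,r1:7,r2:Add2,r3:4,r4:3
cycle 3: stall // r0:9,r1:7,r2:Add2,r3:4,r4:3
cycle 4: CDB Add1=-6; issue ADD r0<-Add1 // r0:Add1,r1:7,r2:Add2,r3:4,r4:3
cycle 5: CDB Add2=1; issue MUL r2<-Mul1 // r0:Add1,r1:7,r2:Mul1,r3:4,r4:3
cycle 6: issue SUB r2<-Add2 // r0:Add1,r1:7,r2:Add2,r3:4,r4:3
cycle 7: issue MUL r2<-Mul2 // r0:Add1,r1:7,r2:Mul2,r3:4,r4:3
cycle 8: CDB Add1=10 // r0:10,r1:7,r2:Mul2,r3:4,r4:3
cycle 9: CDB Add2=-1 // r0:10,r1:7,r2:Mul2,r3:4,r4:3
cycle 10: - // r0:10,r1:7,r2:Mul2,r3:4,r4:3
cycle 11: - // r0:10,r1:7,r2:Mul2,r3:4,r4:3
cycle 12: - // r0:10,r1:7,r2:Mul2,r3:4,r4:3
cycle 13: CDB Mul1=10 // r0:10,r1:7,r2:Mul2,r3:4,r4:3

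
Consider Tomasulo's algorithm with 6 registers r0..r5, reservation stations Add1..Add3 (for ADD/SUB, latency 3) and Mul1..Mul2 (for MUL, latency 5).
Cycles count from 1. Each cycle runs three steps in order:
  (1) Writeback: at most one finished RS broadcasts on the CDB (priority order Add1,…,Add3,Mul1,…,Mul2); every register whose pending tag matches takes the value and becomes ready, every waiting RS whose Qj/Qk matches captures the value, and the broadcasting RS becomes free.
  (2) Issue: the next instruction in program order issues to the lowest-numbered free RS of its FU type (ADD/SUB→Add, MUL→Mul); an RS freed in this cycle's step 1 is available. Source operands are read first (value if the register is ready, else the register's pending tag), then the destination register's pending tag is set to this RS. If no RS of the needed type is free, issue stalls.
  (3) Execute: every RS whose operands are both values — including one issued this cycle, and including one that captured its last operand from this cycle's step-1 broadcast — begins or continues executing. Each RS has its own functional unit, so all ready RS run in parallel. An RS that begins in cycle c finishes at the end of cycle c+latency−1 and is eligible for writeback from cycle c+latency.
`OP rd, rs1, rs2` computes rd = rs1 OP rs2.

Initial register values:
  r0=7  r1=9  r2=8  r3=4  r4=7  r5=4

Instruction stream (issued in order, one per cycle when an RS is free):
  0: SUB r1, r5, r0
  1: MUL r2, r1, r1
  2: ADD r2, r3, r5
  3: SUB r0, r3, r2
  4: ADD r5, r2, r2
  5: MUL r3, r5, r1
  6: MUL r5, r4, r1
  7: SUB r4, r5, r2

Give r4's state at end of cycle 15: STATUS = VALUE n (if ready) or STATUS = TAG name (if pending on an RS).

STATUS = TAG Add1

cycle 1: issue SUB r1<-Add1 // r0:7,r1:Add1,r2:8,r3:4,r4:7,r5:4
cycle 2: issue MUL r2<-Mul1 // r0:7,r1:Add1,r2:Mul1,r3:4,r4:7,r5:4
cycle 3: issue ADD r2<-Add2 // r0:7,r1:Add1,r2:Add2,r3:4,r4:7,r5:4
cycle 4: CDB Add1=-3; issue SUB r0<-Add1 // r0:Add1,r1:-3,r2:Add2,r3:4,r4:7,r5:4
cycle 5: issue ADD r5<-Add3 // r0:Add1,r1:-3,r2:Add2,r3:4,r4:7,r5:Add3
cycle 6: CDB Add2=8; issue MUL r3<-Mul2 // r0:Add1,r1:-3,r2:8,r3:Mul2,r4:7,r5:Add3
cycle 7: stall // r0:Add1,r1:-3,r2:8,r3:Mul2,r4:7,r5:Add3
cycle 8: stall // r0:Add1,r1:-3,r2:8,r3:Mul2,r4:7,r5:Add3
cycle 9: CDB Add1=-4; stall // r0:-4,r1:-3,r2:8,r3:Mul2,r4:7,r5:Add3
cycle 10: CDB Add3=16; stall // r0:-4,r1:-3,r2:8,r3:Mul2,r4:7,r5:16
cycle 11: CDB Mul1=9; issue MUL r5<-Mul1 // r0:-4,r1:-3,r2:8,r3:Mul2,r4:7,r5:Mul1
cycle 12: issue SUB r4<-Add1 // r0:-4,r1:-3,r2:8,r3:Mul2,r4:Add1,r5:Mul1
cycle 13: - // r0:-4,r1:-3,r2:8,r3:Mul2,r4:Add1,r5:Mul1
cycle 14: - // r0:-4,r1:-3,r2:8,r3:Mul2,r4:Add1,r5:Mul1
cycle 15: CDB Mul2=-48 // r0:-4,r1:-3,r2:8,r3:-48,r4:Add1,r5:Mul1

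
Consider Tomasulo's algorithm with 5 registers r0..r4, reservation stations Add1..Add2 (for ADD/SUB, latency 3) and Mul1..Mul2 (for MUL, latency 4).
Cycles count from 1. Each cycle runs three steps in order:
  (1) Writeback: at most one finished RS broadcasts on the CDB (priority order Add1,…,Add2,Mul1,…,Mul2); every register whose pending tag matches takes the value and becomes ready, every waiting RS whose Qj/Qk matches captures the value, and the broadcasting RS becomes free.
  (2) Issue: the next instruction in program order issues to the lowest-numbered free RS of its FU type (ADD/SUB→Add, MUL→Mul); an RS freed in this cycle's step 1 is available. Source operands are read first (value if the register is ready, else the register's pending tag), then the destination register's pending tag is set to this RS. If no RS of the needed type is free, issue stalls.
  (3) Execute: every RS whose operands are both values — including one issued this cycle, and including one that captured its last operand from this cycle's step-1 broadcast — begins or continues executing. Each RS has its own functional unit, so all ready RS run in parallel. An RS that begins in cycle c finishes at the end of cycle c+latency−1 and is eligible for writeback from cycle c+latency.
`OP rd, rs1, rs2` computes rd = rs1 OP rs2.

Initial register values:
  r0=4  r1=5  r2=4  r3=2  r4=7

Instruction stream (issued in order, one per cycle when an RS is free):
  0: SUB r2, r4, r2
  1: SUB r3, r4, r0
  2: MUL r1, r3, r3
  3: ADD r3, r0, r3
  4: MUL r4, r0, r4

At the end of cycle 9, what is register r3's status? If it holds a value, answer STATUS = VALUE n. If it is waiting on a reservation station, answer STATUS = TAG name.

c1: issue SUB r2<-Add1 | r0:4,r1:5,r2:Add1,r3:2,r4:7
c2: issue SUB r3<-Add2 | r0:4,r1:5,r2:Add1,r3:Add2,r4:7
c3: issue MUL r1<-Mul1 | r0:4,r1:Mul1,r2:Add1,r3:Add2,r4:7
c4: CDB Add1=3; issue ADD r3<-Add1 | r0:4,r1:Mul1,r2:3,r3:Add1,r4:7
c5: CDB Add2=3; issue MUL r4<-Mul2 | r0:4,r1:Mul1,r2:3,r3:Add1,r4:Mul2
c6: - | r0:4,r1:Mul1,r2:3,r3:Add1,r4:Mul2
c7: - | r0:4,r1:Mul1,r2:3,r3:Add1,r4:Mul2
c8: CDB Add1=7 | r0:4,r1:Mul1,r2:3,r3:7,r4:Mul2
c9: CDB Mul1=9 | r0:4,r1:9,r2:3,r3:7,r4:Mul2

STATUS = VALUE 7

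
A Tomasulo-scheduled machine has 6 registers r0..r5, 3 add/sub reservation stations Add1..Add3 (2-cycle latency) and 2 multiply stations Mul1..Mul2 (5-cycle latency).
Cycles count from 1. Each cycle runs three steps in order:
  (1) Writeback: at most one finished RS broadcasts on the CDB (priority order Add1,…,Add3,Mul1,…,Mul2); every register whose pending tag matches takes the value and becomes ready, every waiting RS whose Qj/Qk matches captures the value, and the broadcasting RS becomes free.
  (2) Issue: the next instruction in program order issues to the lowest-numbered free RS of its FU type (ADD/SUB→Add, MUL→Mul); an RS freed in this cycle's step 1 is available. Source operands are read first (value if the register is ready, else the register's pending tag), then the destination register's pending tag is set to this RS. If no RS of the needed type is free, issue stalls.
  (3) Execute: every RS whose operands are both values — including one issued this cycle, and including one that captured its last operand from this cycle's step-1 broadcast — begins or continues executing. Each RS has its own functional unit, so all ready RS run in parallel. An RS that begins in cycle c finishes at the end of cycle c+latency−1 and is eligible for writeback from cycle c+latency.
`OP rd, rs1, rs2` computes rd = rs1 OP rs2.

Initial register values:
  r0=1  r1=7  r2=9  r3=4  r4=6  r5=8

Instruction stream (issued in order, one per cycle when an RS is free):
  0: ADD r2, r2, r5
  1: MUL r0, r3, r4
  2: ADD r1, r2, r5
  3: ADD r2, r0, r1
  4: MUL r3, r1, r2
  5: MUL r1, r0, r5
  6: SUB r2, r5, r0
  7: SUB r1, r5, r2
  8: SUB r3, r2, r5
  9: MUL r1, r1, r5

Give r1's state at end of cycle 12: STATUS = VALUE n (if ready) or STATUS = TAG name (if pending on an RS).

STATUS = TAG Add2

  c1: issue ADD r2<-Add1  regs: r0:1,r1:7,r2:Add1,r3:4,r4:6,r5:8
  c2: issue MUL r0<-Mul1  regs: r0:Mul1,r1:7,r2:Add1,r3:4,r4:6,r5:8
  c3: CDB Add1=17; issue ADD r1<-Add1  regs: r0:Mul1,r1:Add1,r2:17,r3:4,r4:6,r5:8
  c4: issue ADD r2<-Add2  regs: r0:Mul1,r1:Add1,r2:Add2,r3:4,r4:6,r5:8
  c5: CDB Add1=25; issue MUL r3<-Mul2  regs: r0:Mul1,r1:25,r2:Add2,r3:Mul2,r4:6,r5:8
  c6: stall  regs: r0:Mul1,r1:25,r2:Add2,r3:Mul2,r4:6,r5:8
  c7: CDB Mul1=24; issue MUL r1<-Mul1  regs: r0:24,r1:Mul1,r2:Add2,r3:Mul2,r4:6,r5:8
  c8: issue SUB r2<-Add1  regs: r0:24,r1:Mul1,r2:Add1,r3:Mul2,r4:6,r5:8
  c9: CDB Add2=49; issue SUB r1<-Add2  regs: r0:24,r1:Add2,r2:Add1,r3:Mul2,r4:6,r5:8
  c10: CDB Add1=-16; issue SUB r3<-Add1  regs: r0:24,r1:Add2,r2:-16,r3:Add1,r4:6,r5:8
  c11: stall  regs: r0:24,r1:Add2,r2:-16,r3:Add1,r4:6,r5:8
  c12: CDB Add1=-24; stall  regs: r0:24,r1:Add2,r2:-16,r3:-24,r4:6,r5:8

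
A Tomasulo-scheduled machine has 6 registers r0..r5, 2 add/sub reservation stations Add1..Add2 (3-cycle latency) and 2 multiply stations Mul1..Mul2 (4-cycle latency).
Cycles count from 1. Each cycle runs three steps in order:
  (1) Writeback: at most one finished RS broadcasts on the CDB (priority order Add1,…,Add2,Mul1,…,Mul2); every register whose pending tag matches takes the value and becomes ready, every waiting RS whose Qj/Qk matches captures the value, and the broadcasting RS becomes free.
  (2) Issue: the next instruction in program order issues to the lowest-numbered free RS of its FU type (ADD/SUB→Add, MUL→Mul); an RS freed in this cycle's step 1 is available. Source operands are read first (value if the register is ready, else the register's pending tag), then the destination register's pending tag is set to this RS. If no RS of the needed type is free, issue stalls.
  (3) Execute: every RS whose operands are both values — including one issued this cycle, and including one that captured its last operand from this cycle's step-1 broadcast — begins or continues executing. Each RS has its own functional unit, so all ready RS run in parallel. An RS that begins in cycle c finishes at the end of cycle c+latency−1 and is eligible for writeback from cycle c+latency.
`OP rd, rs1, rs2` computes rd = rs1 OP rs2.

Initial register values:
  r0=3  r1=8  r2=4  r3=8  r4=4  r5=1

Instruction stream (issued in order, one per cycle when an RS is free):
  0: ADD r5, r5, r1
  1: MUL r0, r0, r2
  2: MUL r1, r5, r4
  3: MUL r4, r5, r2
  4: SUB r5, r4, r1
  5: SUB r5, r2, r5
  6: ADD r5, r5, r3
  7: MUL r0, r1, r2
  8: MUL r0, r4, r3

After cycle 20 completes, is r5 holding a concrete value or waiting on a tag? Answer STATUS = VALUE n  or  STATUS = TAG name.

c1: issue ADD r5<-Add1 | r0:3,r1:8,r2:4,r3:8,r4:4,r5:Add1
c2: issue MUL r0<-Mul1 | r0:Mul1,r1:8,r2:4,r3:8,r4:4,r5:Add1
c3: issue MUL r1<-Mul2 | r0:Mul1,r1:Mul2,r2:4,r3:8,r4:4,r5:Add1
c4: CDB Add1=9; stall | r0:Mul1,r1:Mul2,r2:4,r3:8,r4:4,r5:9
c5: stall | r0:Mul1,r1:Mul2,r2:4,r3:8,r4:4,r5:9
c6: CDB Mul1=12; issue MUL r4<-Mul1 | r0:12,r1:Mul2,r2:4,r3:8,r4:Mul1,r5:9
c7: issue SUB r5<-Add1 | r0:12,r1:Mul2,r2:4,r3:8,r4:Mul1,r5:Add1
c8: CDB Mul2=36; issue SUB r5<-Add2 | r0:12,r1:36,r2:4,r3:8,r4:Mul1,r5:Add2
c9: stall | r0:12,r1:36,r2:4,r3:8,r4:Mul1,r5:Add2
c10: CDB Mul1=36; stall | r0:12,r1:36,r2:4,r3:8,r4:36,r5:Add2
c11: stall | r0:12,r1:36,r2:4,r3:8,r4:36,r5:Add2
c12: stall | r0:12,r1:36,r2:4,r3:8,r4:36,r5:Add2
c13: CDB Add1=0; issue ADD r5<-Add1 | r0:12,r1:36,r2:4,r3:8,r4:36,r5:Add1
c14: issue MUL r0<-Mul1 | r0:Mul1,r1:36,r2:4,r3:8,r4:36,r5:Add1
c15: issue MUL r0<-Mul2 | r0:Mul2,r1:36,r2:4,r3:8,r4:36,r5:Add1
c16: CDB Add2=4 | r0:Mul2,r1:36,r2:4,r3:8,r4:36,r5:Add1
c17: - | r0:Mul2,r1:36,r2:4,r3:8,r4:36,r5:Add1
c18: CDB Mul1=144 | r0:Mul2,r1:36,r2:4,r3:8,r4:36,r5:Add1
c19: CDB Add1=12 | r0:Mul2,r1:36,r2:4,r3:8,r4:36,r5:12
c20: CDB Mul2=288 | r0:288,r1:36,r2:4,r3:8,r4:36,r5:12

STATUS = VALUE 12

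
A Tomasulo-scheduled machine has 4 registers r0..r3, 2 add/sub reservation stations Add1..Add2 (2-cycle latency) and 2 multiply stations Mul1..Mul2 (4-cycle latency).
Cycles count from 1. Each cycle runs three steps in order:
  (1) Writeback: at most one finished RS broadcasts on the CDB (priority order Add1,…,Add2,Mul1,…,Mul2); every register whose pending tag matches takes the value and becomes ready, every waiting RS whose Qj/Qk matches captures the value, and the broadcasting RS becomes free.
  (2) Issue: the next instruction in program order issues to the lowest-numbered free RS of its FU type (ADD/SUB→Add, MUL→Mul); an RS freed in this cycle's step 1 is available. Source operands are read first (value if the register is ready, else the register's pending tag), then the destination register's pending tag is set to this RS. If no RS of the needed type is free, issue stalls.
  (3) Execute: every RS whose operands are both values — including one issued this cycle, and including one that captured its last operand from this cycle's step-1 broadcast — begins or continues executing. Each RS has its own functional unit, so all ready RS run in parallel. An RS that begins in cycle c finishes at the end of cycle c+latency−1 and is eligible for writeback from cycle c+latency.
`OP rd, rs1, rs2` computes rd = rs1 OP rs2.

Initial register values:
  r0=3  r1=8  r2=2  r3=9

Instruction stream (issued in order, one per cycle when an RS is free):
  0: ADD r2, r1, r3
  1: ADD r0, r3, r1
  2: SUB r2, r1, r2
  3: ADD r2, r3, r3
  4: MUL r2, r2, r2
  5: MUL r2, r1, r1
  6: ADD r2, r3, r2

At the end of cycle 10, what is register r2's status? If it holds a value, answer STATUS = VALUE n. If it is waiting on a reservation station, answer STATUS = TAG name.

STATUS = TAG Add1

cycle 1: issue ADD r2<-Add1 // r0:3,r1:8,r2:Add1,r3:9
cycle 2: issue ADD r0<-Add2 // r0:Add2,r1:8,r2:Add1,r3:9
cycle 3: CDB Add1=17; issue SUB r2<-Add1 // r0:Add2,r1:8,r2:Add1,r3:9
cycle 4: CDB Add2=17; issue ADD r2<-Add2 // r0:17,r1:8,r2:Add2,r3:9
cycle 5: CDB Add1=-9; issue MUL r2<-Mul1 // r0:17,r1:8,r2:Mul1,r3:9
cycle 6: CDB Add2=18; issue MUL r2<-Mul2 // r0:17,r1:8,r2:Mul2,r3:9
cycle 7: issue ADD r2<-Add1 // r0:17,r1:8,r2:Add1,r3:9
cycle 8: - // r0:17,r1:8,r2:Add1,r3:9
cycle 9: - // r0:17,r1:8,r2:Add1,r3:9
cycle 10: CDB Mul1=324 // r0:17,r1:8,r2:Add1,r3:9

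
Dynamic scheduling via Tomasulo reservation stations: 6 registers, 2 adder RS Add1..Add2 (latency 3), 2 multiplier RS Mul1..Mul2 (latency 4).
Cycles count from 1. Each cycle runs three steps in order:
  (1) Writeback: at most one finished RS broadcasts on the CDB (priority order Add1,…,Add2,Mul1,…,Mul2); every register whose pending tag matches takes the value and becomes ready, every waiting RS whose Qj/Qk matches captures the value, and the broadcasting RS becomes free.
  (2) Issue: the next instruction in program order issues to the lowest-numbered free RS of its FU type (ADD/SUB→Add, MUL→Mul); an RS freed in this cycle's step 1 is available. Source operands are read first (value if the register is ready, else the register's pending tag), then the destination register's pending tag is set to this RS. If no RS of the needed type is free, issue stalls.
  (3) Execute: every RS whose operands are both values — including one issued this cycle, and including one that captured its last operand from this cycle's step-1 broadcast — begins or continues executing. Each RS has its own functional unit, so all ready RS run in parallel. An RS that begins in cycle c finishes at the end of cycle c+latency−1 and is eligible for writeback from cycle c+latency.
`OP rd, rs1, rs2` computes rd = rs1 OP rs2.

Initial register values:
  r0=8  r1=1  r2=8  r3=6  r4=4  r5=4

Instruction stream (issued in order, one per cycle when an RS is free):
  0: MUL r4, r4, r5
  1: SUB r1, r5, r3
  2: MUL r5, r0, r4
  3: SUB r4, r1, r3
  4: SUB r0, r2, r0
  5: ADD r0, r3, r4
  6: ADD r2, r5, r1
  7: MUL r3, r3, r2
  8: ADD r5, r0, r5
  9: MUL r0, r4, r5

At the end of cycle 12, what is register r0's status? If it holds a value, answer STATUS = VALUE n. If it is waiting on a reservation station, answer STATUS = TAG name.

STATUS = VALUE -2

  c1: issue MUL r4<-Mul1  regs: r0:8,r1:1,r2:8,r3:6,r4:Mul1,r5:4
  c2: issue SUB r1<-Add1  regs: r0:8,r1:Add1,r2:8,r3:6,r4:Mul1,r5:4
  c3: issue MUL r5<-Mul2  regs: r0:8,r1:Add1,r2:8,r3:6,r4:Mul1,r5:Mul2
  c4: issue SUB r4<-Add2  regs: r0:8,r1:Add1,r2:8,r3:6,r4:Add2,r5:Mul2
  c5: CDB Add1=-2; issue SUB r0<-Add1  regs: r0:Add1,r1:-2,r2:8,r3:6,r4:Add2,r5:Mul2
  c6: CDB Mul1=16; stall  regs: r0:Add1,r1:-2,r2:8,r3:6,r4:Add2,r5:Mul2
  c7: stall  regs: r0:Add1,r1:-2,r2:8,r3:6,r4:Add2,r5:Mul2
  c8: CDB Add1=0; issue ADD r0<-Add1  regs: r0:Add1,r1:-2,r2:8,r3:6,r4:Add2,r5:Mul2
  c9: CDB Add2=-8; issue ADD r2<-Add2  regs: r0:Add1,r1:-2,r2:Add2,r3:6,r4:-8,r5:Mul2
  c10: CDB Mul2=128; issue MUL r3<-Mul1  regs: r0:Add1,r1:-2,r2:Add2,r3:Mul1,r4:-8,r5:128
  c11: stall  regs: r0:Add1,r1:-2,r2:Add2,r3:Mul1,r4:-8,r5:128
  c12: CDB Add1=-2; issue ADD r5<-Add1  regs: r0:-2,r1:-2,r2:Add2,r3:Mul1,r4:-8,r5:Add1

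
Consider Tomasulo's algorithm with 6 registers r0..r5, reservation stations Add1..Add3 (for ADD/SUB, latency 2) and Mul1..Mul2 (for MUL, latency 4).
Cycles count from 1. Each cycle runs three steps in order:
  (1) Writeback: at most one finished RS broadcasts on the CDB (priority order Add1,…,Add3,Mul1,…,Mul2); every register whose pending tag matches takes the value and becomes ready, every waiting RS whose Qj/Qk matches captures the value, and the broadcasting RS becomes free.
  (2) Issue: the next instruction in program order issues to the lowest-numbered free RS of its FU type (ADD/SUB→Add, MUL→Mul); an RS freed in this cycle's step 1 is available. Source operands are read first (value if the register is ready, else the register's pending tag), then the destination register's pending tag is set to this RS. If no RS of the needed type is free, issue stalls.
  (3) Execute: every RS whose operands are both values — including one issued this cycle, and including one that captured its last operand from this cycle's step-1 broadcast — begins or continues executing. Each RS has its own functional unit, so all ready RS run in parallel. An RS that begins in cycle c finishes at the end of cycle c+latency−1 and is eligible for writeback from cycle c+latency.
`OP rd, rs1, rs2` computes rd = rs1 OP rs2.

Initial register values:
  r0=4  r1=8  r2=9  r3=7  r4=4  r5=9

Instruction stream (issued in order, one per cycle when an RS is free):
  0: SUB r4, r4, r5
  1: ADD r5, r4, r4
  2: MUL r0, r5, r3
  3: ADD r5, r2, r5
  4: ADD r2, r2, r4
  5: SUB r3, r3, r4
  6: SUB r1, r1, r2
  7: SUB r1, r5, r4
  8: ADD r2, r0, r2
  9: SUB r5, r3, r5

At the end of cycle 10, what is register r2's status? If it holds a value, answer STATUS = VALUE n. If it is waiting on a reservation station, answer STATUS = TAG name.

STATUS = TAG Add3

cycle 1: issue SUB r4<-Add1 // r0:4,r1:8,r2:9,r3:7,r4:Add1,r5:9
cycle 2: issue ADD r5<-Add2 // r0:4,r1:8,r2:9,r3:7,r4:Add1,r5:Add2
cycle 3: CDB Add1=-5; issue MUL r0<-Mul1 // r0:Mul1,r1:8,r2:9,r3:7,r4:-5,r5:Add2
cycle 4: issue ADD r5<-Add1 // r0:Mul1,r1:8,r2:9,r3:7,r4:-5,r5:Add1
cycle 5: CDB Add2=-10; issue ADD r2<-Add2 // r0:Mul1,r1:8,r2:Add2,r3:7,r4:-5,r5:Add1
cycle 6: issue SUB r3<-Add3 // r0:Mul1,r1:8,r2:Add2,r3:Add3,r4:-5,r5:Add1
cycle 7: CDB Add1=-1; issue SUB r1<-Add1 // r0:Mul1,r1:Add1,r2:Add2,r3:Add3,r4:-5,r5:-1
cycle 8: CDB Add2=4; issue SUB r1<-Add2 // r0:Mul1,r1:Add2,r2:4,r3:Add3,r4:-5,r5:-1
cycle 9: CDB Add3=12; issue ADD r2<-Add3 // r0:Mul1,r1:Add2,r2:Add3,r3:12,r4:-5,r5:-1
cycle 10: CDB Add1=4; issue SUB r5<-Add1 // r0:Mul1,r1:Add2,r2:Add3,r3:12,r4:-5,r5:Add1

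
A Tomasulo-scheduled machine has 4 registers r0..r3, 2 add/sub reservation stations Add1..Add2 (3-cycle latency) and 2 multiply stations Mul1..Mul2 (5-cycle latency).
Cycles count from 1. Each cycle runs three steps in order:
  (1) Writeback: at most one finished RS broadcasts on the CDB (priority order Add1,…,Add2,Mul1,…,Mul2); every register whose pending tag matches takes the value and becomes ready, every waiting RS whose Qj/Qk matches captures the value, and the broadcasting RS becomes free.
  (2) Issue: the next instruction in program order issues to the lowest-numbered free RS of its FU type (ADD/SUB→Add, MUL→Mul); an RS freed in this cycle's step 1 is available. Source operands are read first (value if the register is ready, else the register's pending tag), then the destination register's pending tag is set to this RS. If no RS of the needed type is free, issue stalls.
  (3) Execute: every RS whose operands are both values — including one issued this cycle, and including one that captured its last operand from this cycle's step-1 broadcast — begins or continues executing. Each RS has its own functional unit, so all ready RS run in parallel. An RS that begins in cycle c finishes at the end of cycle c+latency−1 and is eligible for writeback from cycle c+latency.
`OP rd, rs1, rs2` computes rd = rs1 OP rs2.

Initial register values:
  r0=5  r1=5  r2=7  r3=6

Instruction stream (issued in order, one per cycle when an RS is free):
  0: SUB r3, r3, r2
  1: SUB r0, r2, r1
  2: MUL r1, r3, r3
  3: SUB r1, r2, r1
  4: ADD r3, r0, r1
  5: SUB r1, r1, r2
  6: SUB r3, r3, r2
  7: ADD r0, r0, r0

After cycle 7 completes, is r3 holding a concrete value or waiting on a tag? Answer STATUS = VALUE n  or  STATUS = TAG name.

STATUS = TAG Add2

  c1: issue SUB r3<-Add1  regs: r0:5,r1:5,r2:7,r3:Add1
  c2: issue SUB r0<-Add2  regs: r0:Add2,r1:5,r2:7,r3:Add1
  c3: issue MUL r1<-Mul1  regs: r0:Add2,r1:Mul1,r2:7,r3:Add1
  c4: CDB Add1=-1; issue SUB r1<-Add1  regs: r0:Add2,r1:Add1,r2:7,r3:-1
  c5: CDB Add2=2; issue ADD r3<-Add2  regs: r0:2,r1:Add1,r2:7,r3:Add2
  c6: stall  regs: r0:2,r1:Add1,r2:7,r3:Add2
  c7: stall  regs: r0:2,r1:Add1,r2:7,r3:Add2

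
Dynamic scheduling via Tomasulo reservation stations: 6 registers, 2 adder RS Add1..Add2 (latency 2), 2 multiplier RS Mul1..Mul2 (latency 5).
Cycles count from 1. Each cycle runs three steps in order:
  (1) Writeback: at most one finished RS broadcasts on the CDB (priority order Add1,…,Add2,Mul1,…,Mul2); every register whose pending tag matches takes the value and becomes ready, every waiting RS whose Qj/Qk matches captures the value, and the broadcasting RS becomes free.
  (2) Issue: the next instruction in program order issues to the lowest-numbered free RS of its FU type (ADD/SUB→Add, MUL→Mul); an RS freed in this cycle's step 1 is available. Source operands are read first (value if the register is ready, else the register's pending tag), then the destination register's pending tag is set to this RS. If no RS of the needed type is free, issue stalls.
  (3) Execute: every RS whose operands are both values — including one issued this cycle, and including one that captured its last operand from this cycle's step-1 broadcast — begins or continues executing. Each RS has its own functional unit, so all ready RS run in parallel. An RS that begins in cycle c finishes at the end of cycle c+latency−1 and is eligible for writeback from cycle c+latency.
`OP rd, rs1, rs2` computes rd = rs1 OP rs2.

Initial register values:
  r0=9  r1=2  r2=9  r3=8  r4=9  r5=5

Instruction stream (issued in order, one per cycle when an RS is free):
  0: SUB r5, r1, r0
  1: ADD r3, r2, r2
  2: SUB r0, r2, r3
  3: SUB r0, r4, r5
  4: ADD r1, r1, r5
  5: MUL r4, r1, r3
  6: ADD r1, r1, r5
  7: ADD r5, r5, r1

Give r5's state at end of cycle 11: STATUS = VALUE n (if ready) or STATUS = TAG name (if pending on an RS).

STATUS = TAG Add2

  c1: issue SUB r5<-Add1  regs: r0:9,r1:2,r2:9,r3:8,r4:9,r5:Add1
  c2: issue ADD r3<-Add2  regs: r0:9,r1:2,r2:9,r3:Add2,r4:9,r5:Add1
  c3: CDB Add1=-7; issue SUB r0<-Add1  regs: r0:Add1,r1:2,r2:9,r3:Add2,r4:9,r5:-7
  c4: CDB Add2=18; issue SUB r0<-Add2  regs: r0:Add2,r1:2,r2:9,r3:18,r4:9,r5:-7
  c5: stall  regs: r0:Add2,r1:2,r2:9,r3:18,r4:9,r5:-7
  c6: CDB Add1=-9; issue ADD r1<-Add1  regs: r0:Add2,r1:Add1,r2:9,r3:18,r4:9,r5:-7
  c7: CDB Add2=16; issue MUL r4<-Mul1  regs: r0:16,r1:Add1,r2:9,r3:18,r4:Mul1,r5:-7
  c8: CDB Add1=-5; issue ADD r1<-Add1  regs: r0:16,r1:Add1,r2:9,r3:18,r4:Mul1,r5:-7
  c9: issue ADD r5<-Add2  regs: r0:16,r1:Add1,r2:9,r3:18,r4:Mul1,r5:Add2
  c10: CDB Add1=-12  regs: r0:16,r1:-12,r2:9,r3:18,r4:Mul1,r5:Add2
  c11: -  regs: r0:16,r1:-12,r2:9,r3:18,r4:Mul1,r5:Add2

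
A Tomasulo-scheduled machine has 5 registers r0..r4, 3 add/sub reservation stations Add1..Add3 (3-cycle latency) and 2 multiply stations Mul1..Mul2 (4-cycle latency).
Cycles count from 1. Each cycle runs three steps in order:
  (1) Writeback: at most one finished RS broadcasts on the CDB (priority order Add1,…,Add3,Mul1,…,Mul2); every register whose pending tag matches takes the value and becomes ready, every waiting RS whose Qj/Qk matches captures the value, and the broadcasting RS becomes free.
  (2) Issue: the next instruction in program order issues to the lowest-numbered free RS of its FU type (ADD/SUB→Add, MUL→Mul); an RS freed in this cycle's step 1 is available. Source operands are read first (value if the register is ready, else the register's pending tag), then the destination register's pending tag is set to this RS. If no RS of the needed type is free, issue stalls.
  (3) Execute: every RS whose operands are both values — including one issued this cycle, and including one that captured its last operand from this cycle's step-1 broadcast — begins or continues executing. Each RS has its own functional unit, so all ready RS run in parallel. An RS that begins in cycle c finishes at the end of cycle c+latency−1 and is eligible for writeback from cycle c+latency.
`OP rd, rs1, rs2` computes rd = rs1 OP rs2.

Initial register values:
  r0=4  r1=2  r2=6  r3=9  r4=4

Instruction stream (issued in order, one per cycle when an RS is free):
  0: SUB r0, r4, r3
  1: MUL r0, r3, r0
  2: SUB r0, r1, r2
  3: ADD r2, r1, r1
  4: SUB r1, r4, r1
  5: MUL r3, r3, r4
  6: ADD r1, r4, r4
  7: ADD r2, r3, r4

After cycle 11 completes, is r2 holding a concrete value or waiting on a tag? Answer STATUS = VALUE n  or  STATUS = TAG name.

STATUS = TAG Add2

cycle 1: issue SUB r0<-Add1 // r0:Add1,r1:2,r2:6,r3:9,r4:4
cycle 2: issue MUL r0<-Mul1 // r0:Mul1,r1:2,r2:6,r3:9,r4:4
cycle 3: issue SUB r0<-Add2 // r0:Add2,r1:2,r2:6,r3:9,r4:4
cycle 4: CDB Add1=-5; issue ADD r2<-Add1 // r0:Add2,r1:2,r2:Add1,r3:9,r4:4
cycle 5: issue SUB r1<-Add3 // r0:Add2,r1:Add3,r2:Add1,r3:9,r4:4
cycle 6: CDB Add2=-4; issue MUL r3<-Mul2 // r0:-4,r1:Add3,r2:Add1,r3:Mul2,r4:4
cycle 7: CDB Add1=4; issue ADD r1<-Add1 // r0:-4,r1:Add1,r2:4,r3:Mul2,r4:4
cycle 8: CDB Add3=2; issue ADD r2<-Add2 // r0:-4,r1:Add1,r2:Add2,r3:Mul2,r4:4
cycle 9: CDB Mul1=-45 // r0:-4,r1:Add1,r2:Add2,r3:Mul2,r4:4
cycle 10: CDB Add1=8 // r0:-4,r1:8,r2:Add2,r3:Mul2,r4:4
cycle 11: CDB Mul2=36 // r0:-4,r1:8,r2:Add2,r3:36,r4:4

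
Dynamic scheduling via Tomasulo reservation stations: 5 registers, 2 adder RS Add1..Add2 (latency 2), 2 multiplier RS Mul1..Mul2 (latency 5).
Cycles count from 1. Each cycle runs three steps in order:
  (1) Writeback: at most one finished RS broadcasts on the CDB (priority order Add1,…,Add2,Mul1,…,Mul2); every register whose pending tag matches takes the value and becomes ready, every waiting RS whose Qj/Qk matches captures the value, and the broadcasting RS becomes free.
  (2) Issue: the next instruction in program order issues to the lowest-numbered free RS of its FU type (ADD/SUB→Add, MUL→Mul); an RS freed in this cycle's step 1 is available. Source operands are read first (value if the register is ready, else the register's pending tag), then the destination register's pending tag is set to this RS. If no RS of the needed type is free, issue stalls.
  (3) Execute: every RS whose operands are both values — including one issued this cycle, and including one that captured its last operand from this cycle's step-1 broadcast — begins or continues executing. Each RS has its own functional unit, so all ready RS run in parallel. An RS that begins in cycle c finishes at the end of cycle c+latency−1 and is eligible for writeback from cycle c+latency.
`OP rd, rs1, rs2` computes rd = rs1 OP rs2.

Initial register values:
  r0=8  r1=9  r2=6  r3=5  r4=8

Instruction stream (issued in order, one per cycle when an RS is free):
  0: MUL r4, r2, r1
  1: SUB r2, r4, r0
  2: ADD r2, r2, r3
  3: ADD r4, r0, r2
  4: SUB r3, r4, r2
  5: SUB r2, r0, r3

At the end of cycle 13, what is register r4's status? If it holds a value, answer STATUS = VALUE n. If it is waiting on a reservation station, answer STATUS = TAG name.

STATUS = VALUE 59

c1: issue MUL r4<-Mul1 | r0:8,r1:9,r2:6,r3:5,r4:Mul1
c2: issue SUB r2<-Add1 | r0:8,r1:9,r2:Add1,r3:5,r4:Mul1
c3: issue ADD r2<-Add2 | r0:8,r1:9,r2:Add2,r3:5,r4:Mul1
c4: stall | r0:8,r1:9,r2:Add2,r3:5,r4:Mul1
c5: stall | r0:8,r1:9,r2:Add2,r3:5,r4:Mul1
c6: CDB Mul1=54; stall | r0:8,r1:9,r2:Add2,r3:5,r4:54
c7: stall | r0:8,r1:9,r2:Add2,r3:5,r4:54
c8: CDB Add1=46; issue ADD r4<-Add1 | r0:8,r1:9,r2:Add2,r3:5,r4:Add1
c9: stall | r0:8,r1:9,r2:Add2,r3:5,r4:Add1
c10: CDB Add2=51; issue SUB r3<-Add2 | r0:8,r1:9,r2:51,r3:Add2,r4:Add1
c11: stall | r0:8,r1:9,r2:51,r3:Add2,r4:Add1
c12: CDB Add1=59; issue SUB r2<-Add1 | r0:8,r1:9,r2:Add1,r3:Add2,r4:59
c13: - | r0:8,r1:9,r2:Add1,r3:Add2,r4:59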